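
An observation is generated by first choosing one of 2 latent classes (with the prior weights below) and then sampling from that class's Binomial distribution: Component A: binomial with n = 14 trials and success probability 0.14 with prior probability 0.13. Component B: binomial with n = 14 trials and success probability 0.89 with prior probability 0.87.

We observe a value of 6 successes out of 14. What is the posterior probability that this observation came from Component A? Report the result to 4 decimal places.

0.9693

P(component k | x) = π_k·f_k(x) / marginal(x), where marginal(x) = Σ_j π_j·f_j(x).
Component likelihoods at x = 6 successes out of 14:
  p_A = 0.00676568
  p_B = 3.19917e-05
Multiply by the mixture weights:
  π_A·p_A = 0.13 × 0.00676568 = 0.000879538
  π_B·p_B = 0.87 × 3.19917e-05 = 2.78327e-05
Normaliser: 0.000879538 + 2.78327e-05 = 0.000907371
P(Component A | x) = 0.000879538 / 0.000907371 ≈ 0.9693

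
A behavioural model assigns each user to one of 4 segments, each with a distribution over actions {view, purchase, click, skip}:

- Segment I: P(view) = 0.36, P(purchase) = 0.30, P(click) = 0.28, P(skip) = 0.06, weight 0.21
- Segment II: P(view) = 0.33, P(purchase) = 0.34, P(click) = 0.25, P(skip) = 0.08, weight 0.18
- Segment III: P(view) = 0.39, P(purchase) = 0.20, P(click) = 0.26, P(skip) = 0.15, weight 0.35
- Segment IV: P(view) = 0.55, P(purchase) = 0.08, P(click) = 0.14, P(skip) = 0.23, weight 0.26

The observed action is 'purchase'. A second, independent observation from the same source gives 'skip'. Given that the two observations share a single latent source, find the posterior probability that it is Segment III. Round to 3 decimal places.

0.438

P(component k | x) = P(Z=k)·f_k(x) / marginal(x), where marginal(x) = Σ_j P(Z=j)·f_j(x).
Since both observations come from the same component, the likelihood for component k is f_k(x₁)·f_k(x₂).
  p_I = [P(purchase | comp) = 0.30] × [0.06] = 0.018
  p_II = [P(purchase | comp) = 0.34] × [0.08] = 0.0272
  p_III = [P(purchase | comp) = 0.20] × [0.15] = 0.03
  p_IV = [P(purchase | comp) = 0.08] × [0.23] = 0.0184
Weight by the priors:
  P(Z=I)·p_I = 0.21 × 0.018 = 0.00378
  P(Z=II)·p_II = 0.18 × 0.0272 = 0.004896
  P(Z=III)·p_III = 0.35 × 0.03 = 0.0105
  P(Z=IV)·p_IV = 0.26 × 0.0184 = 0.004784
Marginal: 0.00378 + 0.004896 + 0.0105 + 0.004784 = 0.02396
P(Segment III | x₁, x₂) = 0.0105 / 0.02396 ≈ 0.438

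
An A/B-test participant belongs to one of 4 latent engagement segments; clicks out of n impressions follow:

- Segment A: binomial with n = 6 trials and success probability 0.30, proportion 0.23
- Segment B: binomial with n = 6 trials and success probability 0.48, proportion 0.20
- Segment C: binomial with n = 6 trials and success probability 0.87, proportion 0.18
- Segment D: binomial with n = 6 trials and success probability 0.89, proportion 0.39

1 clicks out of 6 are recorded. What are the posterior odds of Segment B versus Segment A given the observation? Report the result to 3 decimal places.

0.315

Only the two components matter; the odds are (π_i f_i(x)) / (π_j f_j(x)).
Component likelihoods at x = 1 clicks out of 6:
  L_A = C(6,1)·0.30^1·0.70^5 = 6·0.3·0.16807 = 0.302526
  L_B = C(6,1)·0.48^1·0.52^5 = 6·0.48·0.0380204 = 0.109499
  L_C = C(6,1)·0.87^1·0.13^5 = 6·0.87·3.71293e-05 = 0.000193815
  L_D = C(6,1)·0.89^1·0.11^5 = 6·0.89·1.61051e-05 = 8.60012e-05
Odds = (0.20/0.23) × (0.109499/0.302526) = 0.869565 × 0.361948 ≈ 0.315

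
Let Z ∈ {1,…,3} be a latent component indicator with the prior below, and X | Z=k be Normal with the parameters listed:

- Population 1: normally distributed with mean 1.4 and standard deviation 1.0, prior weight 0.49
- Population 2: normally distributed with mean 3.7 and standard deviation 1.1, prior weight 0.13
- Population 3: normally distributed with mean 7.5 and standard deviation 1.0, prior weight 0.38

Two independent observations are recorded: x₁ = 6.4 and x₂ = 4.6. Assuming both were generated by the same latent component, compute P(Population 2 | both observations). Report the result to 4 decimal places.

0.5497

Posterior ∝ prior × likelihood, so P(k | x) ∝ P(Z=k) f_k(x); normalise over all components.
Since both observations come from the same component, the likelihood for component k is f_k(x₁)·f_k(x₂).
  p_1 = [1.48672e-06] × [0.00238409] = 3.54447e-09
  p_2 = [0.0178341] × [0.25951] = 0.00462812
  p_3 = [0.217852] × [0.00595253] = 0.00129677
Weight by the priors:
  P(Z=1)·p_1 = 0.49 × 3.54447e-09 = 1.73679e-09
  P(Z=2)·p_2 = 0.13 × 0.00462812 = 0.000601655
  P(Z=3)·p_3 = 0.38 × 0.00129677 = 0.000492773
Denominator: 1.73679e-09 + 0.000601655 + 0.000492773 = 0.00109443
Responsibility of Population 2: 0.000601655 / 0.00109443 ≈ 0.5497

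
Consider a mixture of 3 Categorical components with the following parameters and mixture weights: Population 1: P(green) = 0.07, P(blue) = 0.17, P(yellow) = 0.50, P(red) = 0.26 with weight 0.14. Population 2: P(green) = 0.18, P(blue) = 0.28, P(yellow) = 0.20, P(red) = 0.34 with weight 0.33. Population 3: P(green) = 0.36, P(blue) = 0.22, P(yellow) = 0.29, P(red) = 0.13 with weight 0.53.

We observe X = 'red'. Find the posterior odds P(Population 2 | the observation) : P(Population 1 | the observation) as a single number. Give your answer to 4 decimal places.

Posterior odds = (P(Z=i) f_i(x)) / (P(Z=j) f_j(x)); the normalising sum cancels.
Evaluate each component's likelihood at the observed value:
  p_1 = P(red | comp) = 0.26
  p_2 = P(red | comp) = 0.34
  p_3 = P(red | comp) = 0.13
0.1122 / 0.0364 ≈ 3.0824

3.0824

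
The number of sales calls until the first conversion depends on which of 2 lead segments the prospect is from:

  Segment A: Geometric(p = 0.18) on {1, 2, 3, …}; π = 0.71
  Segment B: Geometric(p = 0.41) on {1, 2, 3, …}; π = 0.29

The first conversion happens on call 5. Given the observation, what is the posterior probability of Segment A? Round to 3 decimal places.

0.800

The responsibility of component k is π_k f_k(x) divided by Σ_j π_j f_j(x).
Evaluate each component's likelihood at the observed value:
  f_A = 0.18·(1−0.18)^4 = 0.18·0.452122 = 0.0813819
  f_B = 0.41·(1−0.41)^4 = 0.41·0.121174 = 0.0496812
Unnormalised posteriors:
  π_A·f_A = 0.71 × 0.0813819 = 0.0577812
  π_B·f_B = 0.29 × 0.0496812 = 0.0144075
Marginal: 0.0577812 + 0.0144075 = 0.0721887
Responsibility of Segment A: 0.0577812 / 0.0721887 ≈ 0.800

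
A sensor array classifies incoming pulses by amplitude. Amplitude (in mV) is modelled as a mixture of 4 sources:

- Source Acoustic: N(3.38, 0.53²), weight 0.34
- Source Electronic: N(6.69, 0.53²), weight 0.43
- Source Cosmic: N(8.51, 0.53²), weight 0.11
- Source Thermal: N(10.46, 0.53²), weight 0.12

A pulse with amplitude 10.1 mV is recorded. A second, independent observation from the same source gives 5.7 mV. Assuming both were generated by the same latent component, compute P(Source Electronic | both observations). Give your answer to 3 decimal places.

0.074

The responsibility of component k is π_k f_k(x) divided by Σ_j π_j f_j(x).
Since both observations come from the same component, the likelihood for component k is f_k(x₁)·f_k(x₂).
  L_Acoustic = [(1/(0.53·√(2π)))·exp(−(10.1−3.38)²/(2·0.53²)) = 0.752721·exp(-80.38163) = 9.27546e-36] × [5.19778e-05] = 4.82118e-40
  L_Electronic = [(1/(0.53·√(2π)))·exp(−(10.1−6.69)²/(2·0.53²)) = 0.752721·exp(-20.69794) = 7.72032e-10] × [0.131515] = 1.01534e-10
  L_Cosmic = [(1/(0.53·√(2π)))·exp(−(10.1−8.51)²/(2·0.53²)) = 0.752721·exp(-4.50000) = 0.00836198] × [5.92413e-07] = 4.95374e-09
  L_Thermal = [(1/(0.53·√(2π)))·exp(−(10.1−10.46)²/(2·0.53²)) = 0.752721·exp(-0.23069) = 0.597652] × [2.29815e-18] = 1.37349e-18
Multiply by the mixture weights:
  π_Acoustic·L_Acoustic = 0.34 × 4.82118e-40 = 1.6392e-40
  π_Electronic·L_Electronic = 0.43 × 1.01534e-10 = 4.36596e-11
  π_Cosmic·L_Cosmic = 0.11 × 4.95374e-09 = 5.44912e-10
  π_Thermal·L_Thermal = 0.12 × 1.37349e-18 = 1.64819e-19
Evidence: 1.6392e-40 + 4.36596e-11 + 5.44912e-10 + 1.64819e-19 = 5.88571e-10
P(Source Electronic | x) = 4.36596e-11 / 5.88571e-10 ≈ 0.074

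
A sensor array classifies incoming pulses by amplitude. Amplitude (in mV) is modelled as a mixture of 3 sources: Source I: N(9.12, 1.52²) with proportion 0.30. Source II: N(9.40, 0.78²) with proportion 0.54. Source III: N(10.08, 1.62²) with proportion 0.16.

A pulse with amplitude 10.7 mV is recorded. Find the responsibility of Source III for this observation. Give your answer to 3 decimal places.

0.242

By Bayes' theorem, P(k | x) = P(Z=k) f_k(x) / Σ_j P(Z=j) f_j(x).
Component likelihoods at x = 10.7 mV:
  f_I = (1/(1.52·√(2π)))·exp(−(10.7−9.12)²/(2·1.52²)) = 0.262462·exp(-0.54025) = 0.152911
  f_II = (1/(0.78·√(2π)))·exp(−(10.7−9.40)²/(2·0.78²)) = 0.511464·exp(-1.38889) = 0.127535
  f_III = (1/(1.62·√(2π)))·exp(−(10.7−10.08)²/(2·1.62²)) = 0.246261·exp(-0.07324) = 0.22887
Multiply by the mixture weights:
  P(Z=I)·f_I = 0.30 × 0.152911 = 0.0458732
  P(Z=II)·f_II = 0.54 × 0.127535 = 0.0688688
  P(Z=III)·f_III = 0.16 × 0.22887 = 0.0366192
Evidence: 0.0458732 + 0.0688688 + 0.0366192 = 0.151361
P(Source III | data) = 0.0366192 / 0.151361 ≈ 0.242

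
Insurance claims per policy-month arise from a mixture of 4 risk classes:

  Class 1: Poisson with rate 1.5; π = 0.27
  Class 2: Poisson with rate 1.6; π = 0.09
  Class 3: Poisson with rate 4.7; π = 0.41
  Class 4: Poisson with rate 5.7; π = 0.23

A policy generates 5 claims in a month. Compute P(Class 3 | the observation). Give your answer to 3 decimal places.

By Bayes' theorem, P(k | x) = P(Z=k) f_k(x) / Σ_j P(Z=j) f_j(x).
Poisson probabilities:
  p_1 = e^(−1.5)·1.5^5/5! = 0.01412
  p_2 = e^(−1.6)·1.6^5/5! = 0.017642
  p_3 = e^(−4.7)·4.7^5/5! = 0.17383
  p_4 = e^(−5.7)·5.7^5/5! = 0.16777
Prior × likelihood for each component:
  P(Z=1)·p_1 = 0.27 × 0.01412 = 0.00381239
  P(Z=2)·p_2 = 0.09 × 0.017642 = 0.00158778
  P(Z=3)·p_3 = 0.41 × 0.17383 = 0.0712702
  P(Z=4)·p_4 = 0.23 × 0.16777 = 0.0385871
Sum: 0.00381239 + 0.00158778 + 0.0712702 + 0.0385871 = 0.115257
Responsibility of Class 3: 0.0712702 / 0.115257 ≈ 0.618

0.618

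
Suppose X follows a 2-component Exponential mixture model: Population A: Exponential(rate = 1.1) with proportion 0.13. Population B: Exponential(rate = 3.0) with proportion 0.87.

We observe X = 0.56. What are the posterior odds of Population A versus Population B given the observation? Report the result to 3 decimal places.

Only the two components matter; the odds are (π_i f_i(x)) / (π_j f_j(x)).
Evaluate each component's likelihood at the observed value:
  f_A = 0.594111
  f_B = 0.559122
Odds = (0.13/0.87) × (0.594111/0.559122) = 0.149425 × 1.06258 ≈ 0.159

0.159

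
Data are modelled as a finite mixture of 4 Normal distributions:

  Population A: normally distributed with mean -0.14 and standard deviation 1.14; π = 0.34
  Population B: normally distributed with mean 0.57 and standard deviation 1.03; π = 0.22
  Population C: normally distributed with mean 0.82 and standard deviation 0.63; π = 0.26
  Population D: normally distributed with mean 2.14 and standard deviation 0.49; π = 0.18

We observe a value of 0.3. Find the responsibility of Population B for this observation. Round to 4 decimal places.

Posterior ∝ prior × likelihood, so P(k | x) ∝ w_k f_k(x); normalise over all components.
Evaluate each component's likelihood at the observed value:
  L_A = 0.324831
  L_B = 0.374241
  L_C = 0.450434
  L_D = 0.000705937
Unnormalised posteriors:
  w_A·L_A = 0.34 × 0.324831 = 0.110442
  w_B·L_B = 0.22 × 0.374241 = 0.082333
  w_C·L_C = 0.26 × 0.450434 = 0.117113
  w_D·L_D = 0.18 × 0.000705937 = 0.000127069
Evidence: 0.110442 + 0.082333 + 0.117113 + 0.000127069 = 0.310015
Responsibility of Population B: 0.082333 / 0.310015 ≈ 0.2656

0.2656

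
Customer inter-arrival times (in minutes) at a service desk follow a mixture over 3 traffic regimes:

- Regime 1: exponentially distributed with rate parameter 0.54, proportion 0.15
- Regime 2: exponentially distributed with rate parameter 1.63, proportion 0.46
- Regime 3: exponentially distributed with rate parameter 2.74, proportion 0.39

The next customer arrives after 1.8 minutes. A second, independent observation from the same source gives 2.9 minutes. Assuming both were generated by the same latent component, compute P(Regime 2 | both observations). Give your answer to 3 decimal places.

The responsibility of component k is w_k f_k(x) divided by Σ_j w_j f_j(x).
Since both observations come from the same component, the likelihood for component k is f_k(x₁)·f_k(x₂).
  L_1 = [0.204296] × [0.112795] = 0.0230435
  L_2 = [0.0866897] × [0.0144304] = 0.00125097
  L_3 = [0.0197611] × [0.000970167] = 1.91715e-05
Weight by the priors:
  w_1·L_1 = 0.15 × 0.0230435 = 0.00345652
  w_2·L_2 = 0.46 × 0.00125097 = 0.000575444
  w_3·L_3 = 0.39 × 1.91715e-05 = 7.4769e-06
Sum: 0.00345652 + 0.000575444 + 7.4769e-06 = 0.00403944
So the posterior for Regime 2 is 0.000575444 / 0.00403944 ≈ 0.142.

0.142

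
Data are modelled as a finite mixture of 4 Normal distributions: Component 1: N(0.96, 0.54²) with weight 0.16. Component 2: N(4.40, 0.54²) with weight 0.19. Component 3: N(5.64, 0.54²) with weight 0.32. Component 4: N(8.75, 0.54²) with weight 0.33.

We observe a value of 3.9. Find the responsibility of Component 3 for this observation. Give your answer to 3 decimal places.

0.014

The responsibility of component k is π_k f_k(x) divided by Σ_j π_j f_j(x).
Component likelihoods at x = 3.9:
  p_1 = 2.70298e-07
  p_2 = 0.481224
  p_3 = 0.00411091
  p_4 = 2.24853e-18
Unnormalised posteriors:
  π_1·p_1 = 0.16 × 2.70298e-07 = 4.32477e-08
  π_2·p_2 = 0.19 × 0.481224 = 0.0914326
  π_3·p_3 = 0.32 × 0.00411091 = 0.00131549
  π_4·p_4 = 0.33 × 2.24853e-18 = 7.42013e-19
Denominator: 4.32477e-08 + 0.0914326 + 0.00131549 + 7.42013e-19 = 0.0927482
P(Component 3 | data) = 0.00131549 / 0.0927482 ≈ 0.014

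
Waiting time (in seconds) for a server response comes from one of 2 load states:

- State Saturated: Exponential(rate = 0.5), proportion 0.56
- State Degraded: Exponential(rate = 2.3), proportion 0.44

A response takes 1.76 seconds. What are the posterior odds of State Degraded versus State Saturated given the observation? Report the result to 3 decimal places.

Posterior odds = (P(Z=i) f_i(x)) / (P(Z=j) f_j(x)); the normalising sum cancels.
Evaluate each component's likelihood at the observed value:
  p_Saturated = 0.207391
  p_Degraded = 0.0401517
0.0176667 / 0.116139 ≈ 0.152

0.152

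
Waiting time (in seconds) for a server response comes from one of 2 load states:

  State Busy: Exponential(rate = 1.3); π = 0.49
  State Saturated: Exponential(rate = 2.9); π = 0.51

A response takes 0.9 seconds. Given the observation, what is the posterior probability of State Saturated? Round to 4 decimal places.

0.3549

By Bayes' theorem, P(k | x) = P(Z=k) f_k(x) / Σ_j P(Z=j) f_j(x).
Evaluate each component's likelihood at the observed value:
  L_Busy = 0.403477
  L_Saturated = 0.21325
Multiply by the mixture weights:
  P(Z=Busy)·L_Busy = 0.49 × 0.403477 = 0.197704
  P(Z=Saturated)·L_Saturated = 0.51 × 0.21325 = 0.108758
Sum: 0.197704 + 0.108758 = 0.306461
P(State Saturated | 0.9 seconds) = 0.108758 / 0.306461 ≈ 0.3549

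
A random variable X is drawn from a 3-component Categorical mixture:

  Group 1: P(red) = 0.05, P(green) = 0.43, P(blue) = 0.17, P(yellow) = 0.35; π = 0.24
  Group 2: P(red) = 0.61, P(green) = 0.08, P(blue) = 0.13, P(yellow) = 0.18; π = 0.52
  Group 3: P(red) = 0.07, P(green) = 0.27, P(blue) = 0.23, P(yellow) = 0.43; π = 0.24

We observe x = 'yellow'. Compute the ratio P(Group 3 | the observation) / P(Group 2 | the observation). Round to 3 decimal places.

1.103

Posterior odds = (P(Z=i) f_i(x)) / (P(Z=j) f_j(x)); the normalising sum cancels.
Evaluate each component's likelihood at the observed value:
  L_1 = P(yellow | comp) = 0.35
  L_2 = P(yellow | comp) = 0.18
  L_3 = P(yellow | comp) = 0.43
Posterior odds = (P(Z=3)·L_3) / (P(Z=2)·L_2) = (0.24·0.43) / (0.52·0.18) = 0.1032 / 0.0936 ≈ 1.103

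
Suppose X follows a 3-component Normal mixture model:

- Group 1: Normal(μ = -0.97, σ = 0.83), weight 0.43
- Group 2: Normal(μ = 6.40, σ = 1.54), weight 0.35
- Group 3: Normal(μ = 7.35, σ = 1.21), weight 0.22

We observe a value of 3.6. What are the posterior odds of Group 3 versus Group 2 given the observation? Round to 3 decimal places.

Only the two components matter; the odds are (π_i f_i(x)) / (π_j f_j(x)).
Evaluate each component's likelihood at the observed value:
  L_1 = 1.25525e-07
  L_2 = 0.0496075
  L_3 = 0.00270678
0.000595491 / 0.0173626 ≈ 0.034

0.034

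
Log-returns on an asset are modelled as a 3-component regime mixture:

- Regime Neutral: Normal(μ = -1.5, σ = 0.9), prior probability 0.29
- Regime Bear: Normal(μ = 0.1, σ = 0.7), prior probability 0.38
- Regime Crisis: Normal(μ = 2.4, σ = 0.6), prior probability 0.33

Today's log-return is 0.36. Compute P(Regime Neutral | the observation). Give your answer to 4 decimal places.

By Bayes' theorem, P(k | x) = P(Z=k) f_k(x) / Σ_j P(Z=j) f_j(x).
Normal densities:
  f_Neutral = (1/(0.9·√(2π)))·exp(−(0.36−-1.5)²/(2·0.9²)) = 0.443269·exp(-2.13556) = 0.0523851
  f_Bear = (1/(0.7·√(2π)))·exp(−(0.36−0.1)²/(2·0.7²)) = 0.569918·exp(-0.06898) = 0.53193
  f_Crisis = (1/(0.6·√(2π)))·exp(−(0.36−2.4)²/(2·0.6²)) = 0.664904·exp(-5.78000) = 0.0020537
Unnormalised posteriors:
  P(Z=Neutral)·f_Neutral = 0.29 × 0.0523851 = 0.0151917
  P(Z=Bear)·f_Bear = 0.38 × 0.53193 = 0.202133
  P(Z=Crisis)·f_Crisis = 0.33 × 0.0020537 = 0.000677721
Normaliser: 0.0151917 + 0.202133 + 0.000677721 = 0.218003
P(Regime Neutral | 0.36) ≈ 0.0697

0.0697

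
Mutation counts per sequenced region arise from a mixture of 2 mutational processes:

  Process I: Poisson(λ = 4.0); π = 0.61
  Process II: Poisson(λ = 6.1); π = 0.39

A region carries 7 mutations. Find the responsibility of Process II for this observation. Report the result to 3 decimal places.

Posterior ∝ prior × likelihood, so P(k | x) ∝ π_k f_k(x); normalise over all components.
Poisson probabilities:
  p_I = 0.0595404
  p_II = 0.139856
Prior × likelihood for each component:
  π_I·p_I = 0.61 × 0.0595404 = 0.0363196
  π_II·p_II = 0.39 × 0.139856 = 0.0545439
Denominator: 0.0363196 + 0.0545439 = 0.0908636
P(Process II | the observation) ≈ 0.600

0.600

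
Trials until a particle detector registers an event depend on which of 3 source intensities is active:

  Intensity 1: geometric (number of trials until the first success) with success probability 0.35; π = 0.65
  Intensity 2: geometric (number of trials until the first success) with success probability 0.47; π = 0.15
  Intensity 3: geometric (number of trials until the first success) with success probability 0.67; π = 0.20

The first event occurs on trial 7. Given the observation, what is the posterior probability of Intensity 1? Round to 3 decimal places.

0.908

Apply Bayes' rule: the posterior for each component is proportional to its prior times its likelihood at x.
Geometric probabilities:
  p_1 = 0.0263966
  p_2 = 0.0104172
  p_3 = 0.000865284
Unnormalised posteriors:
  w_1·p_1 = 0.65 × 0.0263966 = 0.0171578
  w_2·p_2 = 0.15 × 0.0104172 = 0.00156259
  w_3·p_3 = 0.20 × 0.000865284 = 0.000173057
Marginal: 0.0171578 + 0.00156259 + 0.000173057 = 0.0188934
P(Intensity 1 | 7) ≈ 0.908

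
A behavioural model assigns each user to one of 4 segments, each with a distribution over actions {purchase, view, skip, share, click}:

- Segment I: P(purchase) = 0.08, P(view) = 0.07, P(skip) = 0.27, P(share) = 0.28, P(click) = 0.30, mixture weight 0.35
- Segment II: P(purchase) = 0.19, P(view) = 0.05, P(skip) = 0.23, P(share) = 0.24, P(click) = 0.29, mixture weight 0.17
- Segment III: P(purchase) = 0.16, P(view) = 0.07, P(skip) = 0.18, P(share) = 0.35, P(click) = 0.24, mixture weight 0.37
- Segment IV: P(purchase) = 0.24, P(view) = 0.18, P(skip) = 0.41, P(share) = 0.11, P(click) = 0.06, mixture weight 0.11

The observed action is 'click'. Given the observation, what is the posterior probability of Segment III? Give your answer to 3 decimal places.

0.356

Apply Bayes' rule: the posterior for each component is proportional to its prior times its likelihood at x.
Component likelihoods at x = 'click':
  p_I = P(click | comp) = 0.30
  p_II = P(click | comp) = 0.29
  p_III = P(click | comp) = 0.24
  p_IV = P(click | comp) = 0.06
Unnormalised posteriors:
  w_I·p_I = 0.35 × 0.3 = 0.105
  w_II·p_II = 0.17 × 0.29 = 0.0493
  w_III·p_III = 0.37 × 0.24 = 0.0888
  w_IV·p_IV = 0.11 × 0.06 = 0.0066
Marginal: 0.105 + 0.0493 + 0.0888 + 0.0066 = 0.2497
So the posterior for Segment III is 0.0888 / 0.2497 ≈ 0.356.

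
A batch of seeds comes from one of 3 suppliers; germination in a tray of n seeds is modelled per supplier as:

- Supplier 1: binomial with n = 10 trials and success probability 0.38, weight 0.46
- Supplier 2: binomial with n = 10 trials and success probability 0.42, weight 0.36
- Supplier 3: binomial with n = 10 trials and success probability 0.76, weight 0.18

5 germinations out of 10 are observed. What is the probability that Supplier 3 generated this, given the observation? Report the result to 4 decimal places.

0.0535

Apply Bayes' rule: the posterior for each component is proportional to its prior times its likelihood at x.
Binomial probabilities:
  p_1 = C(10,5)·0.38^5·0.62^5 = 252·0.00792352·0.0916133 = 0.182927
  p_2 = C(10,5)·0.42^5·0.58^5 = 252·0.0130691·0.0656357 = 0.216166
  p_3 = C(10,5)·0.76^5·0.24^5 = 252·0.253553·0.000796262 = 0.0508774
Unnormalised posteriors:
  P(Z=1)·p_1 = 0.46 × 0.182927 = 0.0841463
  P(Z=2)·p_2 = 0.36 × 0.216166 = 0.0778197
  P(Z=3)·p_3 = 0.18 × 0.0508774 = 0.00915793
Marginal: 0.0841463 + 0.0778197 + 0.00915793 = 0.171124
P(Supplier 3 | the observation) ≈ 0.0535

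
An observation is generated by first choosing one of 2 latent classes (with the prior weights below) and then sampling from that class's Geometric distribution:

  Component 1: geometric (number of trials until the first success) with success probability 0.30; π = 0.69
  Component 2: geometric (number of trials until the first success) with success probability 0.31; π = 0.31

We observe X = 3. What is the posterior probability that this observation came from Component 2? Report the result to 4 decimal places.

0.3109

Posterior ∝ prior × likelihood, so P(k | x) ∝ π_k f_k(x); normalise over all components.
Component likelihoods at x = 3:
  f_1 = 0.30·(1−0.30)^2 = 0.30·0.49 = 0.147
  f_2 = 0.31·(1−0.31)^2 = 0.31·0.4761 = 0.147591
Multiply by the mixture weights:
  π_1·f_1 = 0.69 × 0.147 = 0.10143
  π_2·f_2 = 0.31 × 0.147591 = 0.0457532
Marginal: 0.10143 + 0.0457532 = 0.147183
P(Component 2 | the observation) = 0.0457532 / 0.147183 ≈ 0.3109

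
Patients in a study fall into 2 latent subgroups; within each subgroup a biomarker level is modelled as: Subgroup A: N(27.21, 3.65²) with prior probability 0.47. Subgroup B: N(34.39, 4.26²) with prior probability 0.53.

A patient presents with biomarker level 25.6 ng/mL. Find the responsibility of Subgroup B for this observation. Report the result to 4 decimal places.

0.1125

Apply Bayes' rule: the posterior for each component is proportional to its prior times its likelihood at x.
Normal densities:
  f_A = (1/(3.65·√(2π)))·exp(−(25.6−27.21)²/(2·3.65²)) = 0.109299·exp(-0.09728) = 0.0991671
  f_B = (1/(4.26·√(2π)))·exp(−(25.6−34.39)²/(2·4.26²)) = 0.093648·exp(-2.12877) = 0.0111426
Prior × likelihood for each component:
  w_A·f_A = 0.47 × 0.0991671 = 0.0466086
  w_B·f_B = 0.53 × 0.0111426 = 0.0059056
Denominator: 0.0466086 + 0.0059056 = 0.0525142
So the posterior for Subgroup B is 0.0059056 / 0.0525142 ≈ 0.1125.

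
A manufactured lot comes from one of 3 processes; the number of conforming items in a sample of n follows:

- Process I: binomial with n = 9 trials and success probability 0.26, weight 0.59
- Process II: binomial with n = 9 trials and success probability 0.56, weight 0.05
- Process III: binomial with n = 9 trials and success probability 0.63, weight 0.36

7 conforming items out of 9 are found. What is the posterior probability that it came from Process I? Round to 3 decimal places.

Posterior ∝ prior × likelihood, so P(k | x) ∝ w_k f_k(x); normalise over all components.
Evaluate each component's likelihood at the observed value:
  p_I = 0.00158336
  p_II = 0.120372
  p_III = 0.194129
Weight by the priors:
  w_I·p_I = 0.59 × 0.00158336 = 0.000934182
  w_II·p_II = 0.05 × 0.120372 = 0.00601858
  w_III·p_III = 0.36 × 0.194129 = 0.0698863
Sum: 0.000934182 + 0.00601858 + 0.0698863 = 0.0768391
P(Process I | data) = 0.000934182 / 0.0768391 ≈ 0.012

0.012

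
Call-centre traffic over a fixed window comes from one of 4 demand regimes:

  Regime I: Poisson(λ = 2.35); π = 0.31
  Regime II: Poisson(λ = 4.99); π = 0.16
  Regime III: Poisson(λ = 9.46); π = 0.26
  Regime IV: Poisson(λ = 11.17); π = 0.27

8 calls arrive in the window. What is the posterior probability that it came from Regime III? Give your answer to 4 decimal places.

0.4871

By Bayes' theorem, P(k | x) = π_k f_k(x) / Σ_j π_j f_j(x).
Evaluate each component's likelihood at the observed value:
  L_I = e^(−2.35)·2.35^8/8! = 0.00220004
  L_II = e^(−4.99)·4.99^8/8! = 0.0648865
  L_III = e^(−9.46)·9.46^8/8! = 0.123932
  L_IV = e^(−11.17)·11.17^8/8! = 0.0846907
Multiply by the mixture weights:
  π_I·L_I = 0.31 × 0.00220004 = 0.000682012
  π_II·L_II = 0.16 × 0.0648865 = 0.0103818
  π_III·L_III = 0.26 × 0.123932 = 0.0322223
  π_IV·L_IV = 0.27 × 0.0846907 = 0.0228665
Normaliser: 0.000682012 + 0.0103818 + 0.0322223 + 0.0228665 = 0.0661526
P(Regime III | 8 calls) = 0.0322223 / 0.0661526 ≈ 0.4871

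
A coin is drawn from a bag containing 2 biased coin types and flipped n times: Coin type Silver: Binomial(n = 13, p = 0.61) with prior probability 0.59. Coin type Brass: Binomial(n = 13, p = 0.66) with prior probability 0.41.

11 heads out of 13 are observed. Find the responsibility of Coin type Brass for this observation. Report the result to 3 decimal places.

The responsibility of component k is π_k f_k(x) divided by Σ_j π_j f_j(x).
Component likelihoods at x = 11 heads out of 13:
  f_Silver = 0.051624
  f_Brass = 0.0933331
Prior × likelihood for each component:
  π_Silver·f_Silver = 0.59 × 0.051624 = 0.0304582
  π_Brass·f_Brass = 0.41 × 0.0933331 = 0.0382666
Marginal: 0.0304582 + 0.0382666 = 0.0687248
P(Coin type Brass | x) ≈ 0.557

0.557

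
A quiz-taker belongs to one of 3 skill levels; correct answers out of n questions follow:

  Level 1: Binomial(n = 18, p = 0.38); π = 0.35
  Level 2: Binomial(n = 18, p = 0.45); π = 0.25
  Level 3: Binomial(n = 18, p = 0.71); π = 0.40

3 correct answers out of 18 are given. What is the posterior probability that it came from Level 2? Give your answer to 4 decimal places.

The responsibility of component k is w_k f_k(x) divided by Σ_j w_j f_j(x).
Binomial probabilities:
  f_1 = 0.0344284
  f_2 = 0.00947912
  f_3 = 2.5202e-06
Unnormalised posteriors:
  w_1·f_1 = 0.35 × 0.0344284 = 0.0120499
  w_2·f_2 = 0.25 × 0.00947912 = 0.00236978
  w_3·f_3 = 0.40 × 2.5202e-06 = 1.00808e-06
Denominator: 0.0120499 + 0.00236978 + 1.00808e-06 = 0.0144207
P(Level 2 | the observation) = 0.00236978 / 0.0144207 ≈ 0.1643

0.1643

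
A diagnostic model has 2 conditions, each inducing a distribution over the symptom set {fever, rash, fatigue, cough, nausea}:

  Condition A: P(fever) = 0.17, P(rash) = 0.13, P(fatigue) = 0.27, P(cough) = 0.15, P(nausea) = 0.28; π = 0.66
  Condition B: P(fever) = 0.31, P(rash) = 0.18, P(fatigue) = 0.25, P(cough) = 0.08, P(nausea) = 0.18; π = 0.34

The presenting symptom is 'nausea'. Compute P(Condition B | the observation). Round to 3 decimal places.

0.249

By Bayes' theorem, P(k | x) = P(Z=k) f_k(x) / Σ_j P(Z=j) f_j(x).
Component likelihoods at x = 'nausea':
  f_A = P(nausea | comp) = 0.28
  f_B = P(nausea | comp) = 0.18
Prior × likelihood for each component:
  P(Z=A)·f_A = 0.66 × 0.28 = 0.1848
  P(Z=B)·f_B = 0.34 × 0.18 = 0.0612
Marginal: 0.1848 + 0.0612 = 0.246
P(Condition B | the observation) ≈ 0.249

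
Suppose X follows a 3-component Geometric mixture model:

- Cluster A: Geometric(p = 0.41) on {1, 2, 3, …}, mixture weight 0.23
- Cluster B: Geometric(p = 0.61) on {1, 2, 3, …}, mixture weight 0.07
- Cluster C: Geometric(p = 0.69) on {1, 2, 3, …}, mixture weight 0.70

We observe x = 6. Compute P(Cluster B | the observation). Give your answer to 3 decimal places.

0.045

P(component k | x) = w_k·f_k(x) / marginal(x), where marginal(x) = Σ_j w_j·f_j(x).
Component likelihoods at x = 6:
  L_A = 0.41·(1−0.41)^5 = 0.41·0.0714924 = 0.0293119
  L_B = 0.61·(1−0.61)^5 = 0.61·0.00902242 = 0.00550368
  L_C = 0.69·(1−0.69)^5 = 0.69·0.00286292 = 0.00197541
Weight by the priors:
  w_A·L_A = 0.23 × 0.0293119 = 0.00674174
  w_B·L_B = 0.07 × 0.00550368 = 0.000385257
  w_C·L_C = 0.70 × 0.00197541 = 0.00138279
Sum: 0.00674174 + 0.000385257 + 0.00138279 = 0.00850978
So the posterior for Cluster B is 0.000385257 / 0.00850978 ≈ 0.045.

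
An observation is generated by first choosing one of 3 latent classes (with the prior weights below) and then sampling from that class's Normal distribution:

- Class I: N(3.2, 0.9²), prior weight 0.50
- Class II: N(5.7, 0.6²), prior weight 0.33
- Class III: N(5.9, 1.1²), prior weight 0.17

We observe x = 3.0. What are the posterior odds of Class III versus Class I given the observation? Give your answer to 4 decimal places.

0.0088

The posterior odds equal the prior odds times the likelihood ratio: (π_i/π_j)·(f_i(x)/f_j(x)).
Component likelihoods at x = 3.0:
  L_I = 0.432458
  L_II = 2.66396e-05
  L_III = 0.0112268
Posterior odds = (π_III·L_III) / (π_I·L_I) = (0.17·0.0112268) / (0.50·0.432458) = 0.00190855 / 0.216229 ≈ 0.0088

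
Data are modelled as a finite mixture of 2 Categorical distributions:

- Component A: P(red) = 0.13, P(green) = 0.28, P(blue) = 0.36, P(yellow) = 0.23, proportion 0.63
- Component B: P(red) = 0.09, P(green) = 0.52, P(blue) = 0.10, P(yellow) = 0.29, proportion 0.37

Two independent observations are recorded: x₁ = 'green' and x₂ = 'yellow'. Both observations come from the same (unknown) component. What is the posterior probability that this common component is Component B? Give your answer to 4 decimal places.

0.5790

The responsibility of component k is w_k f_k(x) divided by Σ_j w_j f_j(x).
Since both observations come from the same component, the likelihood for component k is f_k(x₁)·f_k(x₂).
  f_A = [0.28] × [0.23] = 0.0644
  f_B = [0.52] × [0.29] = 0.1508
Prior × likelihood for each component:
  w_A·f_A = 0.63 × 0.0644 = 0.040572
  w_B·f_B = 0.37 × 0.1508 = 0.055796
Evidence: 0.040572 + 0.055796 = 0.096368
P(Component B | x₁, x₂) ≈ 0.5790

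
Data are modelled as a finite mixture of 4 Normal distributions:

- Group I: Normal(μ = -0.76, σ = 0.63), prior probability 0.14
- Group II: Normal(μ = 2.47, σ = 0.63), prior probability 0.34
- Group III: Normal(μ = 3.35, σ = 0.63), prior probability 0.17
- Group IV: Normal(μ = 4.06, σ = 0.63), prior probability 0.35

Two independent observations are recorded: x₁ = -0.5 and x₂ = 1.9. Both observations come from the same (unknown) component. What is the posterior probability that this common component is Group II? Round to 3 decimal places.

0.163

The responsibility of component k is π_k f_k(x) divided by Σ_j π_j f_j(x).
Since both observations come from the same component, the likelihood for component k is f_k(x₁)·f_k(x₂).
  f_I = [0.581547] × [8.52022e-05] = 4.95491e-05
  f_II = [9.45329e-06] × [0.420547] = 3.97555e-06
  f_III = [4.92106e-09] × [0.0447996] = 2.20462e-10
  f_IV = [2.66208e-12] × [0.00177411] = 4.72283e-15
Multiply by the mixture weights:
  π_I·f_I = 0.14 × 4.95491e-05 = 6.93687e-06
  π_II·f_II = 0.34 × 3.97555e-06 = 1.35169e-06
  π_III·f_III = 0.17 × 2.20462e-10 = 3.74785e-11
  π_IV·f_IV = 0.35 × 4.72283e-15 = 1.65299e-15
Marginal: 6.93687e-06 + 1.35169e-06 + 3.74785e-11 + 1.65299e-15 = 8.2886e-06
P(Group II | data) ≈ 0.163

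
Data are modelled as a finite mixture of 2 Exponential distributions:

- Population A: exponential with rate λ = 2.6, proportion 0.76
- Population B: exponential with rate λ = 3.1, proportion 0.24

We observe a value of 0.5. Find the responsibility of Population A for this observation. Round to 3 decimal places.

Posterior ∝ prior × likelihood, so P(k | x) ∝ π_k f_k(x); normalise over all components.
Component likelihoods at x = 0.5:
  L_A = 0.708583
  L_B = 0.657969
Multiply by the mixture weights:
  π_A·L_A = 0.76 × 0.708583 = 0.538523
  π_B·L_B = 0.24 × 0.657969 = 0.157912
Normaliser: 0.538523 + 0.157912 = 0.696435
So the posterior for Population A is 0.538523 / 0.696435 ≈ 0.773.

0.773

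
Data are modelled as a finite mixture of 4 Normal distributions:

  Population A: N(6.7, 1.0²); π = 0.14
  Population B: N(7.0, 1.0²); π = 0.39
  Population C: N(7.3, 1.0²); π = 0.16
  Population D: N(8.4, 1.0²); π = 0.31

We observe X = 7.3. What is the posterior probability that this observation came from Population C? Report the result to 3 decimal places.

0.195

Posterior ∝ prior × likelihood, so P(k | x) ∝ P(Z=k) f_k(x); normalise over all components.
Evaluate each component's likelihood at the observed value:
  f_A = (1/(1.0·√(2π)))·exp(−(7.3−6.7)²/(2·1.0²)) = 0.398942·exp(-0.18000) = 0.333225
  f_B = (1/(1.0·√(2π)))·exp(−(7.3−7.0)²/(2·1.0²)) = 0.398942·exp(-0.04500) = 0.381388
  f_C = (1/(1.0·√(2π)))·exp(−(7.3−7.3)²/(2·1.0²)) = 0.398942·exp(-0.00000) = 0.398942
  f_D = (1/(1.0·√(2π)))·exp(−(7.3−8.4)²/(2·1.0²)) = 0.398942·exp(-0.60500) = 0.217852
Unnormalised posteriors:
  P(Z=A)·f_A = 0.14 × 0.333225 = 0.0466514
  P(Z=B)·f_B = 0.39 × 0.381388 = 0.148741
  P(Z=C)·f_C = 0.16 × 0.398942 = 0.0638308
  P(Z=D)·f_D = 0.31 × 0.217852 = 0.0675342
Marginal: 0.0466514 + 0.148741 + 0.0638308 + 0.0675342 = 0.326758
P(Population C | 7.3) = 0.0638308 / 0.326758 ≈ 0.195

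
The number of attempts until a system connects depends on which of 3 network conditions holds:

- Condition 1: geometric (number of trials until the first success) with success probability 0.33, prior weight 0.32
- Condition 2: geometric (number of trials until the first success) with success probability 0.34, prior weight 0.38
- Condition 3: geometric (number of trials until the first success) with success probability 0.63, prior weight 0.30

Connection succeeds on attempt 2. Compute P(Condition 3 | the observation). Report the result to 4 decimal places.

P(component k | x) = P(Z=k)·f_k(x) / marginal(x), where marginal(x) = Σ_j P(Z=j)·f_j(x).
Evaluate each component's likelihood at the observed value:
  p_1 = 0.33·(1−0.33)^1 = 0.33·0.67 = 0.2211
  p_2 = 0.34·(1−0.34)^1 = 0.34·0.66 = 0.2244
  p_3 = 0.63·(1−0.63)^1 = 0.63·0.37 = 0.2331
Unnormalised posteriors:
  P(Z=1)·p_1 = 0.32 × 0.2211 = 0.070752
  P(Z=2)·p_2 = 0.38 × 0.2244 = 0.085272
  P(Z=3)·p_3 = 0.30 × 0.2331 = 0.06993
Marginal: 0.070752 + 0.085272 + 0.06993 = 0.225954
So the posterior for Condition 3 is 0.06993 / 0.225954 ≈ 0.3095.

0.3095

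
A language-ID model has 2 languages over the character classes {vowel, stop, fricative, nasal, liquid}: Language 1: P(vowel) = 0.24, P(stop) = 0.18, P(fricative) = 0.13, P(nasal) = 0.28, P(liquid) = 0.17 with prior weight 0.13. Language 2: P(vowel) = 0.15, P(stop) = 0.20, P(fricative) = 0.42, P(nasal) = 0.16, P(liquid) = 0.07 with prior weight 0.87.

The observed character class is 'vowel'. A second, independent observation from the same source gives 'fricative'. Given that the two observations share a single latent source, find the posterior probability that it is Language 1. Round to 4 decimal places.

P(component k | x) = π_k·f_k(x) / marginal(x), where marginal(x) = Σ_j π_j·f_j(x).
Since both observations come from the same component, the likelihood for component k is f_k(x₁)·f_k(x₂).
  p_1 = [0.24] × [0.13] = 0.0312
  p_2 = [0.15] × [0.42] = 0.063
Weight by the priors:
  π_1·p_1 = 0.13 × 0.0312 = 0.004056
  π_2·p_2 = 0.87 × 0.063 = 0.05481
Denominator: 0.004056 + 0.05481 = 0.058866
P(Language 1 | x₁, x₂) = 0.004056 / 0.058866 ≈ 0.0689

0.0689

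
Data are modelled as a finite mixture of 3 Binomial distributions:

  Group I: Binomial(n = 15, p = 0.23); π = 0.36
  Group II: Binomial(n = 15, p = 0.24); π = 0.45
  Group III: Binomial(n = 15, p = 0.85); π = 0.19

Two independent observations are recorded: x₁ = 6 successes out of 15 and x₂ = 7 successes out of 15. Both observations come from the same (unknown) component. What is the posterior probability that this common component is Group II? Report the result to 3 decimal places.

0.635

By Bayes' theorem, P(k | x) = P(Z=k) f_k(x) / Σ_j P(Z=j) f_j(x).
Since both observations come from the same component, the likelihood for component k is f_k(x₁)·f_k(x₂).
  L_I = [C(15,6)·0.23^6·0.77^9 = 5005·0.000148036·0.0951517 = 0.0704998] × [0.027075] = 0.00190878
  L_II = [C(15,6)·0.24^6·0.76^9 = 5005·0.000191103·0.0845906 = 0.0809084] × [0.03285] = 0.00265785
  L_III = [C(15,6)·0.85^6·0.15^9 = 5005·0.37715·3.84434e-08 = 7.2567e-05] × [0.000528702] = 3.83663e-08
Prior × likelihood for each component:
  P(Z=I)·L_I = 0.36 × 0.00190878 = 0.000687162
  P(Z=II)·L_II = 0.45 × 0.00265785 = 0.00119603
  P(Z=III)·L_III = 0.19 × 3.83663e-08 = 7.2896e-09
Denominator: 0.000687162 + 0.00119603 + 7.2896e-09 = 0.0018832
P(Group II | x) ≈ 0.635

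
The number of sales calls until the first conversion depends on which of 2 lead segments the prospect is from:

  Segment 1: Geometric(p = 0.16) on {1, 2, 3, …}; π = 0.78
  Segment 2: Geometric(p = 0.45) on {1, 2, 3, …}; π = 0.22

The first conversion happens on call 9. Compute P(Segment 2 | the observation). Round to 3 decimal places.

0.026

Posterior ∝ prior × likelihood, so P(k | x) ∝ P(Z=k) f_k(x); normalise over all components.
Geometric probabilities:
  p_1 = 0.0396601
  p_2 = 0.00376803
Weight by the priors:
  P(Z=1)·p_1 = 0.78 × 0.0396601 = 0.0309349
  P(Z=2)·p_2 = 0.22 × 0.00376803 = 0.000828966
Denominator: 0.0309349 + 0.000828966 = 0.0317639
P(Segment 2 | data) ≈ 0.026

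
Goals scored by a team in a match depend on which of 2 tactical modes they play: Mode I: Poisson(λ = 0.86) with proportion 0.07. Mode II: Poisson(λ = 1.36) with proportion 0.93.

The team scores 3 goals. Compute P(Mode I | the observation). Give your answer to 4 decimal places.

0.0304

The responsibility of component k is P(Z=k) f_k(x) divided by Σ_j P(Z=j) f_j(x).
Evaluate each component's likelihood at the observed value:
  f_I = 0.0448591
  f_II = 0.107603
Weight by the priors:
  P(Z=I)·f_I = 0.07 × 0.0448591 = 0.00314014
  P(Z=II)·f_II = 0.93 × 0.107603 = 0.100071
Denominator: 0.00314014 + 0.100071 = 0.103211
P(Mode I | data) = 0.00314014 / 0.103211 ≈ 0.0304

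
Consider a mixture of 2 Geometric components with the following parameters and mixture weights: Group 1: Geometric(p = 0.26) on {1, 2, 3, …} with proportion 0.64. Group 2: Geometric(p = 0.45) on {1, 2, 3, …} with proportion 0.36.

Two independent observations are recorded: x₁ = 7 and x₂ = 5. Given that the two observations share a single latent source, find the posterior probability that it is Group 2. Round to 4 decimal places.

Apply Bayes' rule: the posterior for each component is proportional to its prior times its likelihood at x.
Since both observations come from the same component, the likelihood for component k is f_k(x₁)·f_k(x₂).
  L_1 = [0.26·(1−0.26)^6 = 0.26·0.164206 = 0.0426937] × [0.0779651] = 0.00332862
  L_2 = [0.45·(1−0.45)^6 = 0.45·0.0276806 = 0.0124563] × [0.0411778] = 0.000512923
Prior × likelihood for each component:
  P(Z=1)·L_1 = 0.64 × 0.00332862 = 0.00213032
  P(Z=2)·L_2 = 0.36 × 0.000512923 = 0.000184652
Denominator: 0.00213032 + 0.000184652 = 0.00231497
P(Group 2 | x₁,x₂) = 0.000184652 / 0.00231497 ≈ 0.0798

0.0798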